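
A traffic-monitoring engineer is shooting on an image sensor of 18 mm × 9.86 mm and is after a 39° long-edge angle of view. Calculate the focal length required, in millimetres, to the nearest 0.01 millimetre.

25.42 mm

From α = 2·arctan(w/2f) we get f = w / (2·tan(α/2)).
With w = 18 mm and α/2 = 19.5°, tan(α/2) ≈ 0.35412, so f ≈ 18 / 0.70824 ≈ 25.4152 mm.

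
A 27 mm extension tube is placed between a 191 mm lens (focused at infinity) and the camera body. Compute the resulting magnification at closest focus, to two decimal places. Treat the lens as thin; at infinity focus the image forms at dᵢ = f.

The tube moves the image plane from f to f + e, so dᵢ = 191 + 27 = 218 mm. Focus is achieved when 1/f = 1/dₒ + 1/dᵢ, giving dₒ = 1/(1/f − 1/(f+e)).
Magnification m = dᵢ/dₒ = (f+e)·(1/f − 1/(f+e)) = e/f = 27/191 ≈ 0.1414.

0.14×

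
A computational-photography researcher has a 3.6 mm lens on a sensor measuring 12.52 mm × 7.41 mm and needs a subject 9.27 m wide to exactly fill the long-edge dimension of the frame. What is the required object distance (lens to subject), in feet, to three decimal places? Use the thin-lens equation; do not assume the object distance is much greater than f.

W: 9.27 m = 9270 mm.
Magnification m = w/W = dᵢ/dₒ; combined with 1/f = 1/dₒ + 1/dᵢ this gives dₒ = f·(1 + W/w).
dₒ = 3.6 mm × (1 + 9270/12.52) = 3.6 × 741.4153 ≈ 2669.095 mm = 2669.095/304.8 ft = 8.75687 ft.

8.757 ft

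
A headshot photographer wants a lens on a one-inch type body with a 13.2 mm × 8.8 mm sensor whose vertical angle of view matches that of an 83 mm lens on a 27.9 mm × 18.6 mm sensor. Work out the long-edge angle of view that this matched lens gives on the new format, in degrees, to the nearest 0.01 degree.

Equal vertical AOV ⇒ f₂ = f₁ · 8.8/18.6 = 83 × 0.47312 ≈ 39.2688 mm.
Long-edge AOV on the new format = 2·arctan(13.2 / (2 × 39.2688)) = 2·arctan(0.16807) ≈ 19.0813°.

19.08°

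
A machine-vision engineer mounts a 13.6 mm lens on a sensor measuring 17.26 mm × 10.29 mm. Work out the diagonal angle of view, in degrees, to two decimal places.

72.91°

Sensor diagonal = √(17.26² + 10.29²) = √403.7917 ≈ 20.0946 mm.
Angle of view α = 2·arctan(d/2f) with d = 20.0946 mm and f = 13.6 mm.
d/2f = 0.73877; arctan(0.73877) ≈ 36.4559°, so α ≈ 72.9118°.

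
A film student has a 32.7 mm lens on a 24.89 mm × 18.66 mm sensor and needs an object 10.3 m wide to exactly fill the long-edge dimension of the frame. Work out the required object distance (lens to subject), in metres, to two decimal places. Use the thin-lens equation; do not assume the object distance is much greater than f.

W: 10.3 m = 10300 mm.
Magnification m = w/W = dᵢ/dₒ; combined with 1/f = 1/dₒ + 1/dᵢ this gives dₒ = f·(1 + W/w).
dₒ = 32.7 mm × (1 + 10300/24.89) = 32.7 × 414.8208 ≈ 13564.641 mm = 13.5646 m.

13.56 m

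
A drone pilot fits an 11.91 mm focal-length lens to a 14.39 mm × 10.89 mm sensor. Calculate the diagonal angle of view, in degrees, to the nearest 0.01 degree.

Sensor diagonal = √(14.39² + 10.89²) = √325.6642 ≈ 18.0462 mm.
Angle of view α = 2·arctan(d/2f) with d = 18.0462 mm and f = 11.91 mm.
d/2f = 0.75761; arctan(0.75761) ≈ 37.1478°, so α ≈ 74.2956°.

74.30°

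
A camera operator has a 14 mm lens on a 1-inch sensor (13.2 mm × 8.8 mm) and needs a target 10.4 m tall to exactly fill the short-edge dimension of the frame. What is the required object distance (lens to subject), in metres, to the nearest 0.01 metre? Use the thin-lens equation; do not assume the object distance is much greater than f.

W: 10.4 m = 10400 mm.
Magnification m = h/W = dᵢ/dₒ; combined with 1/f = 1/dₒ + 1/dᵢ this gives dₒ = f·(1 + W/h).
dₒ = 14 mm × (1 + 10400/8.8) = 14 × 1182.8182 ≈ 16559.455 mm = 16.5595 m.

16.56 m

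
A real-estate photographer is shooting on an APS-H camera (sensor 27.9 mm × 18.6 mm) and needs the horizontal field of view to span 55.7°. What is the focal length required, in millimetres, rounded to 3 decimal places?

26.403 mm

From α = 2·arctan(w/2f) we get f = w / (2·tan(α/2)).
With w = 27.9 mm and α/2 = 27.85°, tan(α/2) ≈ 0.52836, so f ≈ 27.9 / 1.05671 ≈ 26.4027 mm.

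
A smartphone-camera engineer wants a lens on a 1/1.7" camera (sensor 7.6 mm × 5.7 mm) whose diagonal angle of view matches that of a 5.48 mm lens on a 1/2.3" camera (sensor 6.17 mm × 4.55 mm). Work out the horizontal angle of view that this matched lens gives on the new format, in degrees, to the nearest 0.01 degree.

58.46°

Sensor diagonal = √(6.17² + 4.55²) = √58.7714 ≈ 7.6663 mm.
Sensor diagonal = √(7.6² + 5.7²) = √90.2500 ≈ 9.5000 mm.
Equal diagonal AOV ⇒ f₂ = f₁ · 9.5000/7.6663 = 5.48 × 1.23920 ≈ 6.7908 mm.
Horizontal AOV on the new format = 2·arctan(7.6 / (2 × 6.7908)) = 2·arctan(0.55958) ≈ 58.4610°.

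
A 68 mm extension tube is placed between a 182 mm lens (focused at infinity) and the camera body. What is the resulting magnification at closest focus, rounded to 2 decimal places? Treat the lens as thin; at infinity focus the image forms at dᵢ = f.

0.37×

The tube moves the image plane from f to f + e, so dᵢ = 182 + 68 = 250 mm. Focus is achieved when 1/f = 1/dₒ + 1/dᵢ, giving dₒ = 1/(1/f − 1/(f+e)).
Magnification m = dᵢ/dₒ = (f+e)·(1/f − 1/(f+e)) = e/f = 68/182 ≈ 0.3736.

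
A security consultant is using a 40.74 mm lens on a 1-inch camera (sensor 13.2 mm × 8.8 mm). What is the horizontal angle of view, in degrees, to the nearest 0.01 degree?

18.40°

Angle of view α = 2·arctan(w/2f) with w = 13.2 mm and f = 40.74 mm.
w/2f = 0.16200; arctan(0.16200) ≈ 9.2021°, so α ≈ 18.4043°.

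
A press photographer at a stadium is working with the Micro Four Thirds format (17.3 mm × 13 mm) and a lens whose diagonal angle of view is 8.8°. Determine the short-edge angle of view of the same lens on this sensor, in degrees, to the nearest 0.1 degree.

Sensor diagonal = √(17.3² + 13²) = √468.2900 ≈ 21.6400 mm.
From the diagonal AOV: f = 21.6400 / (2·tan(4.4°)) = 21.6400 / 0.15389 ≈ 140.6185 mm.
Short-edge AOV = 2·arctan(13 / (2 × 140.6185)) = 2·arctan(0.04622) ≈ 5.2932°.

5.3°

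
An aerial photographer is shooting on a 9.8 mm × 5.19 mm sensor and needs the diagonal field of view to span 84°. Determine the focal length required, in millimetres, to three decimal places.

6.158 mm

Sensor diagonal = √(9.8² + 5.19²) = √122.9761 ≈ 11.0895 mm.
From α = 2·arctan(d/2f) we get f = d / (2·tan(α/2)).
With d = 11.0895 mm and α/2 = 42°, tan(α/2) ≈ 0.90040, so f ≈ 11.0895 / 1.80081 ≈ 6.1580 mm.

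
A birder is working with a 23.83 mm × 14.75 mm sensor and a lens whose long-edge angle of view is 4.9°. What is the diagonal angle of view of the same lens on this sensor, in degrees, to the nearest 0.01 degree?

5.76°

From the long-edge AOV: f = 23.83 / (2·tan(2.45°)) = 23.83 / 0.08557 ≈ 278.4747 mm.
Sensor diagonal = √(23.83² + 14.75²) = √785.4314 ≈ 28.0255 mm.
Diagonal AOV = 2·arctan(28.0255 / (2 × 278.4747)) = 2·arctan(0.05032) ≈ 5.7614°.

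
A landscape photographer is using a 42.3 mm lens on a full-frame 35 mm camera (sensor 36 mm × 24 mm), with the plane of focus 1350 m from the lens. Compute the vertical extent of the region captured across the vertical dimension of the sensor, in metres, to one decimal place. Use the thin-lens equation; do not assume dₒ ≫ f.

dₒ: 1350 m = 1.35e+06 mm.
Similar triangles through the lens centre give W/dₒ = h/dᵢ; with 1/f = 1/dₒ + 1/dᵢ this gives W = h·(dₒ − f)/f.
W = 24 mm × (1.35e+06 − 42.3) / 42.3 = 24 × 31913.8936 ≈ 765933.447 mm = 765.933 m.

765.9 m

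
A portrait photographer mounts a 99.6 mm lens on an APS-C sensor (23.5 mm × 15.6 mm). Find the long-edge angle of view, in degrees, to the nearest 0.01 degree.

13.46°

Angle of view α = 2·arctan(w/2f) with w = 23.5 mm and f = 99.6 mm.
w/2f = 0.11797; arctan(0.11797) ≈ 6.7282°, so α ≈ 13.4564°.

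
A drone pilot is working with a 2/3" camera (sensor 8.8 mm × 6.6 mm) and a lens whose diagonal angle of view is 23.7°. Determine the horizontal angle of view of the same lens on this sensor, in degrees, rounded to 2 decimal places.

19.06°

Sensor diagonal = √(8.8² + 6.6²) = √121.0000 ≈ 11.0000 mm.
From the diagonal AOV: f = 11.0000 / (2·tan(11.85°)) = 11.0000 / 0.41964 ≈ 26.2127 mm.
Horizontal AOV = 2·arctan(8.8 / (2 × 26.2127)) = 2·arctan(0.16786) ≈ 19.0574°.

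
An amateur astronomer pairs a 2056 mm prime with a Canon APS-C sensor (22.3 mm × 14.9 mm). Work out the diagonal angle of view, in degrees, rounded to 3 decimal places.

0.747°

Sensor diagonal = √(22.3² + 14.9²) = √719.3000 ≈ 26.8198 mm.
Angle of view α = 2·arctan(d/2f) with d = 26.8198 mm and f = 2056 mm.
d/2f = 0.00652; arctan(0.00652) ≈ 0.3737°, so α ≈ 0.7474°.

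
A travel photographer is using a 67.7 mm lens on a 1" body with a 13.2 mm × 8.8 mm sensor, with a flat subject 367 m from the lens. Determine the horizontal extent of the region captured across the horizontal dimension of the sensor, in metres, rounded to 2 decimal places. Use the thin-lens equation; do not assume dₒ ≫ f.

71.54 m

dₒ: 367 m = 367000 mm.
Similar triangles through the lens centre give W/dₒ = w/dᵢ; with 1/f = 1/dₒ + 1/dᵢ this gives W = w·(dₒ − f)/f.
W = 13.2 mm × (367000 − 67.7) / 67.7 = 13.2 × 5419.9749 ≈ 71543.669 mm = 71.5437 m.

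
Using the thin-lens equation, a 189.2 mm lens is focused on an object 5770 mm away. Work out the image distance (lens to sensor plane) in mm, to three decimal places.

1/dᵢ = 1/f − 1/dₒ = 1/189.2 − 1/5770 = 0.0051121 mm⁻¹.
dᵢ = 1/0.0051121 ≈ 195.6142 mm.

195.614 mm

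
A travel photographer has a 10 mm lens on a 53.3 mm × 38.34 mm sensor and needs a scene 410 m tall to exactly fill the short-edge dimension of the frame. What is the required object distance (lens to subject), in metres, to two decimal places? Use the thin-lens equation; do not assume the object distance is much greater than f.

W: 410 m = 410000 mm.
Magnification m = h/W = dᵢ/dₒ; combined with 1/f = 1/dₒ + 1/dᵢ this gives dₒ = f·(1 + W/h).
dₒ = 10 mm × (1 + 410000/38.34) = 10 × 10694.7924 ≈ 106947.924 mm = 106.948 m.

106.95 m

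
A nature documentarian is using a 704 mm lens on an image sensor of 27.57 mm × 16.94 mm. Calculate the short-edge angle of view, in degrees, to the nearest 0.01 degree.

1.38°

Angle of view α = 2·arctan(h/2f) with h = 16.94 mm and f = 704 mm.
h/2f = 0.01203; arctan(0.01203) ≈ 0.6893°, so α ≈ 1.3786°.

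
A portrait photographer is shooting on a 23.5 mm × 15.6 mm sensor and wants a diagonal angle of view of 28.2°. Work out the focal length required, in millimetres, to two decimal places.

56.15 mm

Sensor diagonal = √(23.5² + 15.6²) = √795.6100 ≈ 28.2066 mm.
From α = 2·arctan(d/2f) we get f = d / (2·tan(α/2)).
With d = 28.2066 mm and α/2 = 14.1°, tan(α/2) ≈ 0.25118, so f ≈ 28.2066 / 0.50237 ≈ 56.1475 mm.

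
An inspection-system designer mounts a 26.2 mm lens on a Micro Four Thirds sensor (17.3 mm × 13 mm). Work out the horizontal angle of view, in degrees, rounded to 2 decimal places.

Angle of view α = 2·arctan(w/2f) with w = 17.3 mm and f = 26.2 mm.
w/2f = 0.33015; arctan(0.33015) ≈ 18.2708°, so α ≈ 36.5416°.

36.54°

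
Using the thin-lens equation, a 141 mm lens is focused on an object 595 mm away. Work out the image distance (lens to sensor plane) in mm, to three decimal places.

184.791 mm

1/dᵢ = 1/f − 1/dₒ = 1/141 − 1/595 = 0.0054115 mm⁻¹.
dᵢ = 1/0.0054115 ≈ 184.7907 mm.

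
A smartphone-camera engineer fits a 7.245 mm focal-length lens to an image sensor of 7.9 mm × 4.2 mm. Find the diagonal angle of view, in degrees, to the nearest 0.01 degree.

Sensor diagonal = √(7.9² + 4.2²) = √80.0500 ≈ 8.9471 mm.
Angle of view α = 2·arctan(d/2f) with d = 8.9471 mm and f = 7.245 mm.
d/2f = 0.61746; arctan(0.61746) ≈ 31.6939°, so α ≈ 63.3877°.

63.39°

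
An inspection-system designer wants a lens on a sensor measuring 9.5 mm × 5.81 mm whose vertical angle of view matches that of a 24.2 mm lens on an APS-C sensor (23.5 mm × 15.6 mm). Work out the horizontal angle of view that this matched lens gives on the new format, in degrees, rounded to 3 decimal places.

55.580°

Equal vertical AOV ⇒ f₂ = f₁ · 5.81/15.6 = 24.2 × 0.37244 ≈ 9.0129 mm.
Horizontal AOV on the new format = 2·arctan(9.5 / (2 × 9.0129)) = 2·arctan(0.52702) ≈ 55.5802°.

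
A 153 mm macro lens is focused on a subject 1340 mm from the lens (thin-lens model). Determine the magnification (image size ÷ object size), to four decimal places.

Thin lens: 1/f = 1/dₒ + 1/dᵢ → 1/dᵢ = 1/153 − 1/1340 = 0.0057897 mm⁻¹, so dᵢ ≈ 172.7211 mm.
Magnification m = dᵢ/dₒ = 172.7211/1340 ≈ 0.12890.

0.1289×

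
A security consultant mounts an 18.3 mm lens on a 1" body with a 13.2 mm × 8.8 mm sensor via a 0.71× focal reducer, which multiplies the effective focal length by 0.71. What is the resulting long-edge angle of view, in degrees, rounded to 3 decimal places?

Effective focal length f = 18.3 × 0.71 = 12.993 mm.
α = 2·arctan(13.2 / (2 × 12.993)) = 2·arctan(0.50797) ≈ 53.8580°.

53.858°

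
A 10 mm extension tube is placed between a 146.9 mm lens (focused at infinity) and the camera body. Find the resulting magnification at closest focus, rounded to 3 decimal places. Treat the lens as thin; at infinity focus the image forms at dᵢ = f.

The tube moves the image plane from f to f + e, so dᵢ = 146.9 + 10 = 156.9 mm. Focus is achieved when 1/f = 1/dₒ + 1/dᵢ, giving dₒ = 1/(1/f − 1/(f+e)).
Magnification m = dᵢ/dₒ = (f+e)·(1/f − 1/(f+e)) = e/f = 10/146.9 ≈ 0.0681.

0.068×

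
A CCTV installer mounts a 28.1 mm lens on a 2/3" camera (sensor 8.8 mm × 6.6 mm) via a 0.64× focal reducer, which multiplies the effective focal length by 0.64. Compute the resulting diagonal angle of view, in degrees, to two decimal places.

34.01°

Effective focal length f = 28.1 × 0.64 = 17.984 mm.
Sensor diagonal = √(8.8² + 6.6²) = √121.0000 ≈ 11.0000 mm.
α = 2·arctan(11.000 / (2 × 17.984)) = 2·arctan(0.30583) ≈ 34.0101°.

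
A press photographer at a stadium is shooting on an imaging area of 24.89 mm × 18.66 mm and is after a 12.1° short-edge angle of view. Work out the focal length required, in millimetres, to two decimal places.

From α = 2·arctan(h/2f) we get f = h / (2·tan(α/2)).
With h = 18.66 mm and α/2 = 6.05°, tan(α/2) ≈ 0.10599, so f ≈ 18.66 / 0.21197 ≈ 88.0300 mm.

88.03 mm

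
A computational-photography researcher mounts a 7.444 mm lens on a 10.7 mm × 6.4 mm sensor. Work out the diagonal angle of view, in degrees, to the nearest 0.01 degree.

79.89°

Sensor diagonal = √(10.7² + 6.4²) = √155.4500 ≈ 12.4680 mm.
Angle of view α = 2·arctan(d/2f) with d = 12.4680 mm and f = 7.444 mm.
d/2f = 0.83745; arctan(0.83745) ≈ 39.9445°, so α ≈ 79.8890°.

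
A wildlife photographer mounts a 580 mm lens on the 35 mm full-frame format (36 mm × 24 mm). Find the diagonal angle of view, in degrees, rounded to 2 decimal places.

Sensor diagonal = √(36² + 24²) = √1872.0000 ≈ 43.2666 mm.
Angle of view α = 2·arctan(d/2f) with d = 43.2666 mm and f = 580 mm.
d/2f = 0.03730; arctan(0.03730) ≈ 2.1361°, so α ≈ 4.2721°.

4.27°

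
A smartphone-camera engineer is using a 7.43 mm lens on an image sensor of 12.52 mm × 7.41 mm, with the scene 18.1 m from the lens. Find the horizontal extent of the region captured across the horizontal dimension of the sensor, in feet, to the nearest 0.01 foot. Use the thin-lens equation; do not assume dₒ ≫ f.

100.02 ft

dₒ: 18.1 m = 18100 mm.
Similar triangles through the lens centre give W/dₒ = w/dᵢ; with 1/f = 1/dₒ + 1/dᵢ this gives W = w·(dₒ − f)/f.
W = 12.52 mm × (18100 − 7.43) / 7.43 = 12.52 × 2435.0700 ≈ 30487.076 mm = 30487.076/304.8 ft = 100.023 ft.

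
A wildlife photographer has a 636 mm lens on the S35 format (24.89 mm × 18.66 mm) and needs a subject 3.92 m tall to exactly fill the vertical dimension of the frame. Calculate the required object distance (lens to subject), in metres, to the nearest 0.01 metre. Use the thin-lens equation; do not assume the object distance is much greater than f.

W: 3.92 m = 3920 mm.
Magnification m = h/W = dᵢ/dₒ; combined with 1/f = 1/dₒ + 1/dᵢ this gives dₒ = f·(1 + W/h).
dₒ = 636 mm × (1 + 3920/18.66) = 636 × 211.0750 ≈ 134243.717 mm = 134.244 m.

134.24 m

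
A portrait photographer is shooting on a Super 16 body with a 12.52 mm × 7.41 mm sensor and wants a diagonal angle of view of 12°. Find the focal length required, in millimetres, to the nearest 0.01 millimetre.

69.21 mm

Sensor diagonal = √(12.52² + 7.41²) = √211.6585 ≈ 14.5485 mm.
From α = 2·arctan(d/2f) we get f = d / (2·tan(α/2)).
With d = 14.5485 mm and α/2 = 6°, tan(α/2) ≈ 0.10510, so f ≈ 14.5485 / 0.21021 ≈ 69.2098 mm.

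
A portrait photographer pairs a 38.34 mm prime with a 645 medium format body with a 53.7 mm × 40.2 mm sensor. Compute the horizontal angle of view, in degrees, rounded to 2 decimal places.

70.01°

Angle of view α = 2·arctan(w/2f) with w = 53.7 mm and f = 38.34 mm.
w/2f = 0.70031; arctan(0.70031) ≈ 35.0041°, so α ≈ 70.0081°.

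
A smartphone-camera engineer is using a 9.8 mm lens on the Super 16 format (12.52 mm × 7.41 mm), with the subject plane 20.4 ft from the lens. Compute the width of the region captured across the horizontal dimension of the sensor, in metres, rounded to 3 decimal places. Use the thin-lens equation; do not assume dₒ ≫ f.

dₒ: 20.4 ft × 304.8 mm/ft = 6217.92 mm.
Similar triangles through the lens centre give W/dₒ = w/dᵢ; with 1/f = 1/dₒ + 1/dᵢ this gives W = w·(dₒ − f)/f.
W = 12.52 mm × (6217.92 − 9.8) / 9.8 = 12.52 × 633.4816 ≈ 7931.190 mm = 7.93119 m.

7.931 m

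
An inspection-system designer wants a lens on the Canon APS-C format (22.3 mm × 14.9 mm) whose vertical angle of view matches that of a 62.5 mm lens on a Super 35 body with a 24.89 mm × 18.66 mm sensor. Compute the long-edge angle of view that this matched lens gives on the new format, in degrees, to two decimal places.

Equal vertical AOV ⇒ f₂ = f₁ · 14.9/18.66 = 62.5 × 0.79850 ≈ 49.9062 mm.
Long-edge AOV on the new format = 2·arctan(22.3 / (2 × 49.9062)) = 2·arctan(0.22342) ≈ 25.1883°.

25.19°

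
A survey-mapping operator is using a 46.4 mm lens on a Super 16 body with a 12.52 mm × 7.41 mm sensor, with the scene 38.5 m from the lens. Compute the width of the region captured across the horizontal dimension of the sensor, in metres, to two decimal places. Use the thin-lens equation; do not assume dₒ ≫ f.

10.38 m

dₒ: 38.5 m = 38500 mm.
Similar triangles through the lens centre give W/dₒ = w/dᵢ; with 1/f = 1/dₒ + 1/dᵢ this gives W = w·(dₒ − f)/f.
W = 12.52 mm × (38500 − 46.4) / 46.4 = 12.52 × 828.7414 ≈ 10375.842 mm = 10.3758 m.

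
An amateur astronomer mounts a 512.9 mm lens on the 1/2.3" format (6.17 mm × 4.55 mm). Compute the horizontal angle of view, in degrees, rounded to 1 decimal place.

Angle of view α = 2·arctan(w/2f) with w = 6.17 mm and f = 512.9 mm.
w/2f = 0.00601; arctan(0.00601) ≈ 0.3446°, so α ≈ 0.6892°.

0.7°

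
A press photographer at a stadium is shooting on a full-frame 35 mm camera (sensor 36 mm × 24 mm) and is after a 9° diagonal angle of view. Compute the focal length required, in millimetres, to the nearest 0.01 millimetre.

274.88 mm

Sensor diagonal = √(36² + 24²) = √1872.0000 ≈ 43.2666 mm.
From α = 2·arctan(d/2f) we get f = d / (2·tan(α/2)).
With d = 43.2666 mm and α/2 = 4.5°, tan(α/2) ≈ 0.07870, so f ≈ 43.2666 / 0.15740 ≈ 274.8772 mm.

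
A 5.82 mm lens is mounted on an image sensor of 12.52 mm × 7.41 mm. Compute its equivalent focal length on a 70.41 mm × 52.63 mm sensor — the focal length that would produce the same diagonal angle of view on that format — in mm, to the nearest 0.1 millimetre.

Sensor diagonal = √(12.52² + 7.41²) = √211.6585 ≈ 14.5485 mm.
Sensor diagonal = √(70.41² + 52.63²) = √7727.4850 ≈ 87.9061 mm.
Equal angle of view means equal diagonal/f ratio, so f₂ = f₁ · (diagonal₂/diagonal₁) = 5.82 × 87.9061/14.5485.
f₂ = 5.82 × 6.04229 ≈ 35.166 mm.

35.2 mm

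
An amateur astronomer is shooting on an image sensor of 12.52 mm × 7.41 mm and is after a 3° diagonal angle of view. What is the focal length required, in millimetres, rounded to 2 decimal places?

Sensor diagonal = √(12.52² + 7.41²) = √211.6585 ≈ 14.5485 mm.
From α = 2·arctan(d/2f) we get f = d / (2·tan(α/2)).
With d = 14.5485 mm and α/2 = 1.5°, tan(α/2) ≈ 0.02619, so f ≈ 14.5485 / 0.05237 ≈ 277.7922 mm.

277.79 mm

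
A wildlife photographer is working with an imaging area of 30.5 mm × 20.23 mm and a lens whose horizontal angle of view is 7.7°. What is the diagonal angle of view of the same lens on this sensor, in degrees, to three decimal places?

9.234°

From the horizontal AOV: f = 30.5 / (2·tan(3.85°)) = 30.5 / 0.13459 ≈ 226.6091 mm.
Sensor diagonal = √(30.5² + 20.23²) = √1339.5029 ≈ 36.5992 mm.
Diagonal AOV = 2·arctan(36.5992 / (2 × 226.6091)) = 2·arctan(0.08075) ≈ 9.2337°.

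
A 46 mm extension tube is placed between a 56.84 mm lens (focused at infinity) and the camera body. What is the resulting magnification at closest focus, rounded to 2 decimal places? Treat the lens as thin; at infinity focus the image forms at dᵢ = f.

0.81×

The tube moves the image plane from f to f + e, so dᵢ = 56.84 + 46 = 102.84 mm. Focus is achieved when 1/f = 1/dₒ + 1/dᵢ, giving dₒ = 1/(1/f − 1/(f+e)).
Magnification m = dᵢ/dₒ = (f+e)·(1/f − 1/(f+e)) = e/f = 46/56.84 ≈ 0.8093.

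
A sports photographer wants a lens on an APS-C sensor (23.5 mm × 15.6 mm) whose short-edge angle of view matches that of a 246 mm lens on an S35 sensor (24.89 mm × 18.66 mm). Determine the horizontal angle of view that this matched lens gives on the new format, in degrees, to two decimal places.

Equal short-edge AOV ⇒ f₂ = f₁ · 15.6/18.66 = 246 × 0.83601 ≈ 205.6592 mm.
Horizontal AOV on the new format = 2·arctan(23.5 / (2 × 205.6592)) = 2·arctan(0.05713) ≈ 6.5399°.

6.54°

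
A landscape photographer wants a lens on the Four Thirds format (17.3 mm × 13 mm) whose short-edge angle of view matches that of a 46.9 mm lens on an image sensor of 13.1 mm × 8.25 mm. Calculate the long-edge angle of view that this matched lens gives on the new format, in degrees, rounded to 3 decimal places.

Equal short-edge AOV ⇒ f₂ = f₁ · 13/8.25 = 46.9 × 1.57576 ≈ 73.9030 mm.
Long-edge AOV on the new format = 2·arctan(17.3 / (2 × 73.9030)) = 2·arctan(0.11705) ≈ 13.3517°.

13.352°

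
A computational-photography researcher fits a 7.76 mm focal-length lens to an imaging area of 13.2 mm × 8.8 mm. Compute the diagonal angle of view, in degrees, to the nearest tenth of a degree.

91.3°

Sensor diagonal = √(13.2² + 8.8²) = √251.6800 ≈ 15.8644 mm.
Angle of view α = 2·arctan(d/2f) with d = 15.8644 mm and f = 7.76 mm.
d/2f = 1.02219; arctan(1.02219) ≈ 45.6288°, so α ≈ 91.2575°.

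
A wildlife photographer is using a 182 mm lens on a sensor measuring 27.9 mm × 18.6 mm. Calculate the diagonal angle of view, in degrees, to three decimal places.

Sensor diagonal = √(27.9² + 18.6²) = √1124.3700 ≈ 33.5316 mm.
Angle of view α = 2·arctan(d/2f) with d = 33.5316 mm and f = 182 mm.
d/2f = 0.09212; arctan(0.09212) ≈ 5.2632°, so α ≈ 10.5264°.

10.526°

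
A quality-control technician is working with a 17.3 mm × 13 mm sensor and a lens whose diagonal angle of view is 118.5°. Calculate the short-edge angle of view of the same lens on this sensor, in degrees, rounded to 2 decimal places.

Sensor diagonal = √(17.3² + 13²) = √468.2900 ≈ 21.6400 mm.
From the diagonal AOV: f = 21.6400 / (2·tan(59.25°)) = 21.6400 / 3.36170 ≈ 6.4372 mm.
Short-edge AOV = 2·arctan(13 / (2 × 6.4372)) = 2·arctan(1.00975) ≈ 90.5560°.

90.56°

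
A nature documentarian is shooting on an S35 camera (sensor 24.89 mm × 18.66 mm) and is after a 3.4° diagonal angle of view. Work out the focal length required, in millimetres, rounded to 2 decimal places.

524.07 mm

Sensor diagonal = √(24.89² + 18.66²) = √967.7077 ≈ 31.1080 mm.
From α = 2·arctan(d/2f) we get f = d / (2·tan(α/2)).
With d = 31.1080 mm and α/2 = 1.7°, tan(α/2) ≈ 0.02968, so f ≈ 31.1080 / 0.05936 ≈ 524.0688 mm.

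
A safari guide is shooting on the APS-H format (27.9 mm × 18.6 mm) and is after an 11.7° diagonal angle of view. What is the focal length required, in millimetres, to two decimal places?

Sensor diagonal = √(27.9² + 18.6²) = √1124.3700 ≈ 33.5316 mm.
From α = 2·arctan(d/2f) we get f = d / (2·tan(α/2)).
With d = 33.5316 mm and α/2 = 5.85°, tan(α/2) ≈ 0.10246, so f ≈ 33.5316 / 0.20492 ≈ 163.6359 mm.

163.64 mm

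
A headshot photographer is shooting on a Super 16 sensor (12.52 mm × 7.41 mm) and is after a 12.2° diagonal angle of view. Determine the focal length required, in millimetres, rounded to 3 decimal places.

Sensor diagonal = √(12.52² + 7.41²) = √211.6585 ≈ 14.5485 mm.
From α = 2·arctan(d/2f) we get f = d / (2·tan(α/2)).
With d = 14.5485 mm and α/2 = 6.1°, tan(α/2) ≈ 0.10687, so f ≈ 14.5485 / 0.21374 ≈ 68.0668 mm.

68.067 mm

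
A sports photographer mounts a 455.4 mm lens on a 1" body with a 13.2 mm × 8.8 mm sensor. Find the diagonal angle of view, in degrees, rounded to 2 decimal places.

2.00°

Sensor diagonal = √(13.2² + 8.8²) = √251.6800 ≈ 15.8644 mm.
Angle of view α = 2·arctan(d/2f) with d = 15.8644 mm and f = 455.4 mm.
d/2f = 0.01742; arctan(0.01742) ≈ 0.9979°, so α ≈ 1.9958°.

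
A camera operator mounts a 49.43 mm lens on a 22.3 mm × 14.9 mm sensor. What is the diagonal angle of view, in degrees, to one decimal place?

Sensor diagonal = √(22.3² + 14.9²) = √719.3000 ≈ 26.8198 mm.
Angle of view α = 2·arctan(d/2f) with d = 26.8198 mm and f = 49.43 mm.
d/2f = 0.27129; arctan(0.27129) ≈ 15.1785°, so α ≈ 30.3569°.

30.4°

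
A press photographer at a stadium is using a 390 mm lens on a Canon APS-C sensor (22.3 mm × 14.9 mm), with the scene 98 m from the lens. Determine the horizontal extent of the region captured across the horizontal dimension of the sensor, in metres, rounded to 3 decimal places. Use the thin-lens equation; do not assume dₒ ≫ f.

5.581 m

dₒ: 98 m = 98000 mm.
Similar triangles through the lens centre give W/dₒ = w/dᵢ; with 1/f = 1/dₒ + 1/dᵢ this gives W = w·(dₒ − f)/f.
W = 22.3 mm × (98000 − 390) / 390 = 22.3 × 250.2821 ≈ 5581.290 mm = 5.58129 m.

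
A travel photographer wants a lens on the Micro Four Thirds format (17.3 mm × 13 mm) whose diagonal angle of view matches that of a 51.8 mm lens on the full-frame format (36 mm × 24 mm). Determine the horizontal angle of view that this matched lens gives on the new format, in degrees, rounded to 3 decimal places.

36.926°

Sensor diagonal = √(36² + 24²) = √1872.0000 ≈ 43.2666 mm.
Sensor diagonal = √(17.3² + 13²) = √468.2900 ≈ 21.6400 mm.
Equal diagonal AOV ⇒ f₂ = f₁ · 21.6400/43.2666 = 51.8 × 0.50015 ≈ 25.9080 mm.
Horizontal AOV on the new format = 2·arctan(17.3 / (2 × 25.9080)) = 2·arctan(0.33387) ≈ 36.9256°.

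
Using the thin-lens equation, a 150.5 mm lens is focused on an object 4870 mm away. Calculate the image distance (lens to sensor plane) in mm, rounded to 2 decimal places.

1/dᵢ = 1/f − 1/dₒ = 1/150.5 − 1/4870 = 0.0064392 mm⁻¹.
dᵢ = 1/0.0064392 ≈ 155.2993 mm.

155.30 mm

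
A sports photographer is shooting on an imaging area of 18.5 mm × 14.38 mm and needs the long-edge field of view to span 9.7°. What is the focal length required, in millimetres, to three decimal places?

From α = 2·arctan(w/2f) we get f = w / (2·tan(α/2)).
With w = 18.5 mm and α/2 = 4.85°, tan(α/2) ≈ 0.08485, so f ≈ 18.5 / 0.16970 ≈ 109.0143 mm.

109.014 mm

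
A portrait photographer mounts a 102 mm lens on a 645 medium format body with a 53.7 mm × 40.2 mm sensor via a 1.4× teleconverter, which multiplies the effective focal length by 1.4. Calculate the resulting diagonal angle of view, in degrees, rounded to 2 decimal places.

26.44°

Effective focal length f = 102 × 1.4 = 142.8 mm.
Sensor diagonal = √(53.7² + 40.2²) = √4499.7300 ≈ 67.0800 mm.
α = 2·arctan(67.080 / (2 × 142.8)) = 2·arctan(0.23487) ≈ 26.4354°.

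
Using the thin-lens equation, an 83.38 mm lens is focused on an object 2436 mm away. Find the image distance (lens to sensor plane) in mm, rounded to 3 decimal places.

1/dᵢ = 1/f − 1/dₒ = 1/83.38 − 1/2436 = 0.0115828 mm⁻¹.
dᵢ = 1/0.0115828 ≈ 86.3351 mm.

86.335 mm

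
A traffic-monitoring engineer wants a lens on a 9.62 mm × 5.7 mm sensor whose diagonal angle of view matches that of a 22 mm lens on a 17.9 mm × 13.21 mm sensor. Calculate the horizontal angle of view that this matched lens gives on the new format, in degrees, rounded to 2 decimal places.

47.02°

Sensor diagonal = √(17.9² + 13.21²) = √494.9141 ≈ 22.2467 mm.
Sensor diagonal = √(9.62² + 5.7²) = √125.0344 ≈ 11.1819 mm.
Equal diagonal AOV ⇒ f₂ = f₁ · 11.1819/22.2467 = 22 × 0.50263 ≈ 11.0579 mm.
Horizontal AOV on the new format = 2·arctan(9.62 / (2 × 11.0579)) = 2·arctan(0.43498) ≈ 47.0165°.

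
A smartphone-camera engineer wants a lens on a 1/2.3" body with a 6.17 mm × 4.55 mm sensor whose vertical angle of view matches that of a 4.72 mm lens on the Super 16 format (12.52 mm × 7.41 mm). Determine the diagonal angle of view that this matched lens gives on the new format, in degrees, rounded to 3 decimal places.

Equal vertical AOV ⇒ f₂ = f₁ · 4.55/7.41 = 4.72 × 0.61404 ≈ 2.8982 mm.
Sensor diagonal = √(6.17² + 4.55²) = √58.7714 ≈ 7.6663 mm.
Diagonal AOV on the new format = 2·arctan(7.6663 / (2 × 2.8982)) = 2·arctan(1.32257) ≈ 105.8138°.

105.814°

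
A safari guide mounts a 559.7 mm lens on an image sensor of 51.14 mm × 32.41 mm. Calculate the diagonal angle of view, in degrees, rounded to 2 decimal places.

Sensor diagonal = √(51.14² + 32.41²) = √3665.7077 ≈ 60.5451 mm.
Angle of view α = 2·arctan(d/2f) with d = 60.5451 mm and f = 559.7 mm.
d/2f = 0.05409; arctan(0.05409) ≈ 3.0959°, so α ≈ 6.1919°.

6.19°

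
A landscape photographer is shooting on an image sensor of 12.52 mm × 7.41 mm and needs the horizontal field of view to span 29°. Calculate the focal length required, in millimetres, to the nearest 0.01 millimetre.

From α = 2·arctan(w/2f) we get f = w / (2·tan(α/2)).
With w = 12.52 mm and α/2 = 14.5°, tan(α/2) ≈ 0.25862, so f ≈ 12.52 / 0.51724 ≈ 24.2056 mm.

24.21 mm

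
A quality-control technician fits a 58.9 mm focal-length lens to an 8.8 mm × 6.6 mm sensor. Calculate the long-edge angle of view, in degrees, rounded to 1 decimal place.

Angle of view α = 2·arctan(w/2f) with w = 8.8 mm and f = 58.9 mm.
w/2f = 0.07470; arctan(0.07470) ≈ 4.2722°, so α ≈ 8.5444°.

8.5°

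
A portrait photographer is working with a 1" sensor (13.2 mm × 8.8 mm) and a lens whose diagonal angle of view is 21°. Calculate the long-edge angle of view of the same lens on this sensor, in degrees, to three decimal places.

Sensor diagonal = √(13.2² + 8.8²) = √251.6800 ≈ 15.8644 mm.
From the diagonal AOV: f = 15.8644 / (2·tan(10.5°)) = 15.8644 / 0.37068 ≈ 42.7984 mm.
Long-edge AOV = 2·arctan(13.2 / (2 × 42.7984)) = 2·arctan(0.15421) ≈ 17.5332°.

17.533°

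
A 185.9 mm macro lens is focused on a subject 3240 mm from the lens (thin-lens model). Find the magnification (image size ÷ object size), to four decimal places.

Thin lens: 1/f = 1/dₒ + 1/dᵢ → 1/dᵢ = 1/185.9 − 1/3240 = 0.0050706 mm⁻¹, so dᵢ ≈ 197.2155 mm.
Magnification m = dᵢ/dₒ = 197.2155/3240 ≈ 0.06087.

0.0609×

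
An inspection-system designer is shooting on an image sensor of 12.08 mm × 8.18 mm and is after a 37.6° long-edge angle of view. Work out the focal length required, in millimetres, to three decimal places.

17.742 mm

From α = 2·arctan(w/2f) we get f = w / (2·tan(α/2)).
With w = 12.08 mm and α/2 = 18.8°, tan(α/2) ≈ 0.34043, so f ≈ 12.08 / 0.68086 ≈ 17.7424 mm.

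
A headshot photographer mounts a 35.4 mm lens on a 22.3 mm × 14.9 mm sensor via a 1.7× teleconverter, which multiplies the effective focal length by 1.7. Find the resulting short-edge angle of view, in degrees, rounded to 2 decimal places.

Effective focal length f = 35.4 × 1.7 = 60.18 mm.
α = 2·arctan(14.9 / (2 × 60.18)) = 2·arctan(0.12380) ≈ 14.1141°.

14.11°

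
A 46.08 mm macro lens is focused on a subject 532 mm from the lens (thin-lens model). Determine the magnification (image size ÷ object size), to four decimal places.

Thin lens: 1/f = 1/dₒ + 1/dᵢ → 1/dᵢ = 1/46.08 − 1/532 = 0.0198217 mm⁻¹, so dᵢ ≈ 50.4498 mm.
Magnification m = dᵢ/dₒ = 50.4498/532 ≈ 0.09483.

0.0948×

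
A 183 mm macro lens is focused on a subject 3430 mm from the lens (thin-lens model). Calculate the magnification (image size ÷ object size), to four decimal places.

Thin lens: 1/f = 1/dₒ + 1/dᵢ → 1/dᵢ = 1/183 − 1/3430 = 0.0051729 mm⁻¹, so dᵢ ≈ 193.3138 mm.
Magnification m = dᵢ/dₒ = 193.3138/3430 ≈ 0.05636.

0.0564×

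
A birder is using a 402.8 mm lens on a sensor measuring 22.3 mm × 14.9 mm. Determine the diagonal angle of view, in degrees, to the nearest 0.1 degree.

3.8°

Sensor diagonal = √(22.3² + 14.9²) = √719.3000 ≈ 26.8198 mm.
Angle of view α = 2·arctan(d/2f) with d = 26.8198 mm and f = 402.8 mm.
d/2f = 0.03329; arctan(0.03329) ≈ 1.9068°, so α ≈ 3.8135°.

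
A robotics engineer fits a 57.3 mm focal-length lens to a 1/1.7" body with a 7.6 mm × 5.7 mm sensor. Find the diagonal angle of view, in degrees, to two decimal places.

9.48°

Sensor diagonal = √(7.6² + 5.7²) = √90.2500 ≈ 9.5000 mm.
Angle of view α = 2·arctan(d/2f) with d = 9.5000 mm and f = 57.3 mm.
d/2f = 0.08290; arctan(0.08290) ≈ 4.7388°, so α ≈ 9.4776°.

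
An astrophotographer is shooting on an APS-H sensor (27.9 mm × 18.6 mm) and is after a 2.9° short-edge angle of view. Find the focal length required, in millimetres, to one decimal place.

367.4 mm

From α = 2·arctan(h/2f) we get f = h / (2·tan(α/2)).
With h = 18.6 mm and α/2 = 1.45°, tan(α/2) ≈ 0.02531, so f ≈ 18.6 / 0.05063 ≈ 367.4048 mm.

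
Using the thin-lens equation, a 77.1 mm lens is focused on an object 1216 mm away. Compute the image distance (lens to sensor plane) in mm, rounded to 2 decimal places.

82.32 mm

1/dᵢ = 1/f − 1/dₒ = 1/77.1 − 1/1216 = 0.0121478 mm⁻¹.
dᵢ = 1/0.0121478 ≈ 82.3194 mm.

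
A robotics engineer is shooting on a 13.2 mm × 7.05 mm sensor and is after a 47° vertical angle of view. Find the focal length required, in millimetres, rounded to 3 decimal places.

From α = 2·arctan(h/2f) we get f = h / (2·tan(α/2)).
With h = 7.05 mm and α/2 = 23.5°, tan(α/2) ≈ 0.43481, so f ≈ 7.05 / 0.86962 ≈ 8.1069 mm.

8.107 mm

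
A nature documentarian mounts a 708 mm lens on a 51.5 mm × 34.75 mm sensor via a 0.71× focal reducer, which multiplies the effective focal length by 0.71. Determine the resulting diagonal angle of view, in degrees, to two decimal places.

Effective focal length f = 708 × 0.71 = 502.68 mm.
Sensor diagonal = √(51.5² + 34.75²) = √3859.8125 ≈ 62.1274 mm.
α = 2·arctan(62.127 / (2 × 502.68)) = 2·arctan(0.06180) ≈ 7.0723°.

7.07°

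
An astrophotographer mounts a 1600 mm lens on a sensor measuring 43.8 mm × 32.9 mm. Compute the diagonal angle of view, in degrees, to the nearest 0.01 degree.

1.96°

Sensor diagonal = √(43.8² + 32.9²) = √3000.8500 ≈ 54.7800 mm.
Angle of view α = 2·arctan(d/2f) with d = 54.7800 mm and f = 1600 mm.
d/2f = 0.01712; arctan(0.01712) ≈ 0.9807°, so α ≈ 1.9615°.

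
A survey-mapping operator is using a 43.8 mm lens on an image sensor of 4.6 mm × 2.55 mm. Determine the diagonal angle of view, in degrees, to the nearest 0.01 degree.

Sensor diagonal = √(4.6² + 2.55²) = √27.6625 ≈ 5.2595 mm.
Angle of view α = 2·arctan(d/2f) with d = 5.2595 mm and f = 43.8 mm.
d/2f = 0.06004; arctan(0.06004) ≈ 3.4359°, so α ≈ 6.8718°.

6.87°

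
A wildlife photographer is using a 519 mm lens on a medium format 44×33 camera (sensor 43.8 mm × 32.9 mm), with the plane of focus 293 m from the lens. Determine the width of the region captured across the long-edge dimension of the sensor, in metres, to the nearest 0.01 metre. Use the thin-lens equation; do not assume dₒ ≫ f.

dₒ: 293 m = 293000 mm.
Similar triangles through the lens centre give W/dₒ = w/dᵢ; with 1/f = 1/dₒ + 1/dᵢ this gives W = w·(dₒ − f)/f.
W = 43.8 mm × (293000 − 519) / 519 = 43.8 × 563.5472 ≈ 24683.368 mm = 24.6834 m.

24.68 m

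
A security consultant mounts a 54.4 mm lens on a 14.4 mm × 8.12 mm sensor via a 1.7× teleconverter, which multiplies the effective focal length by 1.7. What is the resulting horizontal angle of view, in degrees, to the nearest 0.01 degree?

8.90°

Effective focal length f = 54.4 × 1.7 = 92.48 mm.
α = 2·arctan(14.4 / (2 × 92.48)) = 2·arctan(0.07785) ≈ 8.9035°.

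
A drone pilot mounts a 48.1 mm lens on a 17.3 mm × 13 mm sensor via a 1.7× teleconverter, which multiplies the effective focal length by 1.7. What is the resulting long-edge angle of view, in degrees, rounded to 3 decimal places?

12.077°

Effective focal length f = 48.1 × 1.7 = 81.77 mm.
α = 2·arctan(17.3 / (2 × 81.77)) = 2·arctan(0.10578) ≈ 12.0771°.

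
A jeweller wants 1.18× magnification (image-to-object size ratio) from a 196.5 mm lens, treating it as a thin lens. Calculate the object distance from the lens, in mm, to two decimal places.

With m = dᵢ/dₒ and 1/f = 1/dₒ + 1/dᵢ, substituting dᵢ = m·dₒ gives 1/f = (1 + 1/m)/dₒ, hence dₒ = f·(1 + 1/m).
dₒ = 196.5 × (1 + 1/1.18) = 196.5 × 1.84746 ≈ 363.025 mm.

363.03 mm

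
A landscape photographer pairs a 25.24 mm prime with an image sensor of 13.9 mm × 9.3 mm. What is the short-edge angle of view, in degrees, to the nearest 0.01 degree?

20.88°

Angle of view α = 2·arctan(h/2f) with h = 9.3 mm and f = 25.24 mm.
h/2f = 0.18423; arctan(0.18423) ≈ 10.4386°, so α ≈ 20.8773°.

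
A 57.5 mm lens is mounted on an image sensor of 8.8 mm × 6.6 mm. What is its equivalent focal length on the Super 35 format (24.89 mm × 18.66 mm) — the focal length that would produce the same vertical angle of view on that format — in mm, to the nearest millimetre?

Equal angle of view means equal height/f ratio, so f₂ = f₁ · (height₂/height₁) = 57.5 × 18.66/6.6.
f₂ = 57.5 × 2.82727 ≈ 162.568 mm.

163 mm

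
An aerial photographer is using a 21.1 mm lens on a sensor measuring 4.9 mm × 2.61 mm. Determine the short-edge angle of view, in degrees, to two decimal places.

Angle of view α = 2·arctan(h/2f) with h = 2.61 mm and f = 21.1 mm.
h/2f = 0.06185; arctan(0.06185) ≈ 3.5391°, so α ≈ 7.0783°.

7.08°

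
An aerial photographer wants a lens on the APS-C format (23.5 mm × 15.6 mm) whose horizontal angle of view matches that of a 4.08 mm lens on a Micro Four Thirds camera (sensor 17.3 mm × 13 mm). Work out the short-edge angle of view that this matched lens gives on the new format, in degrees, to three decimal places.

109.210°

Equal horizontal AOV ⇒ f₂ = f₁ · 23.5/17.3 = 4.08 × 1.35838 ≈ 5.5422 mm.
Short-edge AOV on the new format = 2·arctan(15.6 / (2 × 5.5422)) = 2·arctan(1.40738) ≈ 109.2095°.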